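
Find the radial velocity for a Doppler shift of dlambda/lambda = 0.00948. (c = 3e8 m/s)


v = (dlambda/lambda) * c = 0.00948 * 3e8 = 2.844e+06

2.844e+06 m/s


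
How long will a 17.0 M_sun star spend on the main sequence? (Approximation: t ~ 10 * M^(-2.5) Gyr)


t = 10 * M^(-2.5) = 10 * 17.0^(-2.5) = 0.0084

0.0084 Gyr


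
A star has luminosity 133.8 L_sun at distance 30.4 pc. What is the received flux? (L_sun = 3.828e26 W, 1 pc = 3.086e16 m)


F = L / (4*pi*d^2) = 5.122e+28 / (4*pi*(9.381e+17)^2) = 4.631e-09

4.631e-09 W/m^2


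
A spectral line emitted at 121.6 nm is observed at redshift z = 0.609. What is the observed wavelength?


lam_obs = lam_emit * (1 + z) = 121.6 * (1 + 0.609) = 195.6544

195.6544 nm


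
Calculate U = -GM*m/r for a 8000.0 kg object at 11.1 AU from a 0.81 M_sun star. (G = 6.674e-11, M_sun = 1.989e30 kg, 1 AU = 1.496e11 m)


M = 0.81 * 1.989e30 kg = 1.61109e+30 kg; r = 11.1 AU * 1.496e11 m/AU = 1.66056e+12 m. U = -GM*m/r = -(6.674e-11 * 1.61109e+30 * 8000.0) / 1.66056e+12 = -5.180e+11

-5.180e+11 J


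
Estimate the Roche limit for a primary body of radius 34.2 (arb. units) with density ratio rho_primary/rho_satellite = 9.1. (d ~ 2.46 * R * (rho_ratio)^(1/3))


d_Roche = 2.46 * 34.2 * 9.1^(1/3) = 175.6474

175.6474


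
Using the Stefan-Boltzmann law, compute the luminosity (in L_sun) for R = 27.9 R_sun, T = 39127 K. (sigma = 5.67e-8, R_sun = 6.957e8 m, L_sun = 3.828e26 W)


R = 27.9 * 6.957e8 m = 1.941003e+10 m. L = 4*pi*R^2*sigma*T^4 = 4*pi*(1.941003e+10)^2 * 5.67e-8 * 39127^4 = 6.291461416e+32 W. L/L_sun = 6.291461416e+32 / 3.828e26 = 1.644e+06

1.644e+06 L_sun


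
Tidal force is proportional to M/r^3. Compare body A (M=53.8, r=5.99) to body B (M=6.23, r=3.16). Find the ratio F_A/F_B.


Ratio = (M1/r1^3) / (M2/r2^3) = (53.8/5.99^3) / (6.23/3.16^3) = 1.2679

1.2679


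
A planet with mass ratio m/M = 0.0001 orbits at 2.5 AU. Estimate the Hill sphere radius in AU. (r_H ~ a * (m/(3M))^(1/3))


r_H = a * (m/3M)^(1/3) = 2.5 * (0.0001/3)^(1/3) = 0.0805

0.0805 AU


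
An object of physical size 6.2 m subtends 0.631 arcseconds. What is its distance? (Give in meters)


D = size / theta_rad, theta_rad = 0.631 * pi/(180*3600) = 3.059e-06, D = 2.027e+06

2.027e+06 m


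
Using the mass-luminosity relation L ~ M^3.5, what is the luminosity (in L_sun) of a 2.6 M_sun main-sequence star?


L/L_sun = (M/M_sun)^3.5 = 2.6^3.5 = 28.3404

28.3404 L_sun


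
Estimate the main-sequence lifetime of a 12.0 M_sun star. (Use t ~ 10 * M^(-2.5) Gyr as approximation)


t = 10 * M^(-2.5) = 10 * 12.0^(-2.5) = 0.02

0.02 Gyr


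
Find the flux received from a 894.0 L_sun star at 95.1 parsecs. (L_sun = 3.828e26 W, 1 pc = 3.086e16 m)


F = L / (4*pi*d^2) = 3.422e+29 / (4*pi*(2.935e+18)^2) = 3.162e-09

3.162e-09 W/m^2


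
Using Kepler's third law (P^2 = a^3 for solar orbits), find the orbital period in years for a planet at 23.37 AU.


P = a^(3/2) = 23.37^1.5 = 112.9765

112.9765 years


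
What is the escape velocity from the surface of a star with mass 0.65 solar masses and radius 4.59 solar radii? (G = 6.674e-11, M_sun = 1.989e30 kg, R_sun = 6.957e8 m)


M = 0.65 * 1.989e30 kg = 1.29285e+30 kg; R = 4.59 * 6.957e8 m = 3.193263e+09 m. v_esc = sqrt(2GM/R) = sqrt(2 * 6.674e-11 * 1.29285e+30 / 3.193263e+09) = 232468.8806

232468.8806 m/s


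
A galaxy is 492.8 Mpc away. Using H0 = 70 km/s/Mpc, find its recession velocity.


v = H0 * d = 70 * 492.8 = 34496.0

34496.0 km/s


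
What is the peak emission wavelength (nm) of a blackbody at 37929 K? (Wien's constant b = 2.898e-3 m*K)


lam_max = b / T = 2.898e-3 / 37929 = 7.641e-08 m = 76.4059 nm

76.4059 nm


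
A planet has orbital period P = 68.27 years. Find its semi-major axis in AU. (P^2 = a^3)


a = P^(2/3) = 68.27^(2/3) = 16.704

16.704 AU


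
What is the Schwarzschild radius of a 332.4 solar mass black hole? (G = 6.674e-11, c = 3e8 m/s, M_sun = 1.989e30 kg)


M = 332.4 * 1.989e30 kg = 6.611436e+32 kg. rs = 2GM/c^2 = 2 * 6.674e-11 * 6.611436e+32 / (3e8)^2 = 980549.4192

980549.4192 m


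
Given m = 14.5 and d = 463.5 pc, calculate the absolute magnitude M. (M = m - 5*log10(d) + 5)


M = m - 5*log10(d) + 5 = 14.5 - 5*log10(463.5) + 5 = 6.1698

6.1698


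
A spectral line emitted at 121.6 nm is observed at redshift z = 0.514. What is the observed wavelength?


lam_obs = lam_emit * (1 + z) = 121.6 * (1 + 0.514) = 184.1024

184.1024 nm


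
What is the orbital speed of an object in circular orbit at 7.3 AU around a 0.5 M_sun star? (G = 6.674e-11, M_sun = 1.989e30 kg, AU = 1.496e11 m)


v = sqrt(GM/r) = sqrt(6.674e-11 * 9.945e+29 / 1.092e+12) = 7795.9361

7795.9361 m/s


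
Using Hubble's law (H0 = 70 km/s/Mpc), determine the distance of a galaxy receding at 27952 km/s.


d = v / H0 = 27952 / 70 = 399.3143

399.3143 Mpc


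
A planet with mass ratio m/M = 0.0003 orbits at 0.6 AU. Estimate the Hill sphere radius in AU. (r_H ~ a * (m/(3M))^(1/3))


r_H = a * (m/3M)^(1/3) = 0.6 * (0.0003/3)^(1/3) = 0.0278

0.0278 AU


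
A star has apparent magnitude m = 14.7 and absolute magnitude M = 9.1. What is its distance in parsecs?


d = 10^((m - M + 5)/5) = 10^((14.7 - 9.1 + 5)/5) = 131.8257

131.8257 pc


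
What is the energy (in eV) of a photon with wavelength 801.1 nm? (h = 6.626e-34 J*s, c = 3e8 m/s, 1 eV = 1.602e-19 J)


E = hc/lambda = 6.626e-34 * 3e8 / 8.011e-07 = 2.481e-19 J = 1.5489 eV

1.5489 eV


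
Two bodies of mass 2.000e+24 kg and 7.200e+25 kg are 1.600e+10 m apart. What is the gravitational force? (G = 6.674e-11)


F = G*m1*m2/r^2 = 6.674e-11 * 2.000e+24 * 7.200e+25 / (1.600e+10)^2 = 6.674e-11 * 1.440e+50 / 2.560e+20 = 3.754e+19

3.754e+19 N


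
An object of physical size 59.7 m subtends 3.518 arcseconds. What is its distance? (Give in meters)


D = size / theta_rad, theta_rad = 3.518 * pi/(180*3600) = 1.706e-05, D = 3.500e+06

3.500e+06 m


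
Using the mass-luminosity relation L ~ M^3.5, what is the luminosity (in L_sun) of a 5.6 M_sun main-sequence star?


L/L_sun = (M/M_sun)^3.5 = 5.6^3.5 = 415.5833

415.5833 L_sun


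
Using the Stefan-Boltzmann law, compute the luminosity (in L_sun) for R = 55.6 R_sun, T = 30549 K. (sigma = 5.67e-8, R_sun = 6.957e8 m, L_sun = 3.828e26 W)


R = 55.6 * 6.957e8 m = 3.868092e+10 m. L = 4*pi*R^2*sigma*T^4 = 4*pi*(3.868092e+10)^2 * 5.67e-8 * 30549^4 = 9.284841765e+32 W. L/L_sun = 9.284841765e+32 / 3.828e26 = 2.426e+06

2.426e+06 L_sun


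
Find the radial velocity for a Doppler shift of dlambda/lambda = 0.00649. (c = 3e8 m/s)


v = (dlambda/lambda) * c = 0.00649 * 3e8 = 1.947e+06

1.947e+06 m/s


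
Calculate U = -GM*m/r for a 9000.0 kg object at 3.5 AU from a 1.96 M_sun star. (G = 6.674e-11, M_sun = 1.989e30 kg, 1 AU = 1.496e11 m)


M = 1.96 * 1.989e30 kg = 3.89844e+30 kg; r = 3.5 AU * 1.496e11 m/AU = 5.236e+11 m. U = -GM*m/r = -(6.674e-11 * 3.89844e+30 * 9000.0) / 5.236e+11 = -4.472e+12

-4.472e+12 J


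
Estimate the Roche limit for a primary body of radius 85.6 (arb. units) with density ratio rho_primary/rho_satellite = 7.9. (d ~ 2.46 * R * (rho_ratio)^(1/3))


d_Roche = 2.46 * 85.6 * 7.9^(1/3) = 419.3898

419.3898


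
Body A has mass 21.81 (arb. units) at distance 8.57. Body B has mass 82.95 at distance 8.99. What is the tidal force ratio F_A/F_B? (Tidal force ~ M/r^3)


Ratio = (M1/r1^3) / (M2/r2^3) = (21.81/8.57^3) / (82.95/8.99^3) = 0.3035

0.3035


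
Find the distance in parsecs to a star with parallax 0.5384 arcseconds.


d = 1/p = 1/0.5384 = 1.8574

1.8574 pc


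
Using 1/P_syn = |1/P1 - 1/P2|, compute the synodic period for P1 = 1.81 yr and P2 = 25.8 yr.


1/P_syn = |1/P1 - 1/P2| = |1/1.81 - 1/25.8| => P_syn = 1.9466

1.9466 years


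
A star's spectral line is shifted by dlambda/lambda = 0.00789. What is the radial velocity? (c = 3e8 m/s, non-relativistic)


v = (dlambda/lambda) * c = 0.00789 * 3e8 = 2.367e+06

2.367e+06 m/s


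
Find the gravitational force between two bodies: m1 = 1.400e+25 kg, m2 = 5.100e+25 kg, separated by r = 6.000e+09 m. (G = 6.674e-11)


F = G*m1*m2/r^2 = 6.674e-11 * 1.400e+25 * 5.100e+25 / (6.000e+09)^2 = 6.674e-11 * 7.140e+50 / 3.600e+19 = 1.324e+21

1.324e+21 N


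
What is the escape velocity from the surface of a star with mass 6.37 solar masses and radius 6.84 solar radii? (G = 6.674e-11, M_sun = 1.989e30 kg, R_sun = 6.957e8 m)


M = 6.37 * 1.989e30 kg = 1.266993e+31 kg; R = 6.84 * 6.957e8 m = 4.758588e+09 m. v_esc = sqrt(2GM/R) = sqrt(2 * 6.674e-11 * 1.266993e+31 / 4.758588e+09) = 596150.8317

596150.8317 m/s


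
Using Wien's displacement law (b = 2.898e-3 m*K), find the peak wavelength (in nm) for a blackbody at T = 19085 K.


lam_max = b / T = 2.898e-3 / 19085 = 1.518e-07 m = 151.847 nm

151.847 nm


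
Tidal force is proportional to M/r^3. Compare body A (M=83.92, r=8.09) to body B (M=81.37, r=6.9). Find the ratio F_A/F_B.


Ratio = (M1/r1^3) / (M2/r2^3) = (83.92/8.09^3) / (81.37/6.9^3) = 0.6399

0.6399


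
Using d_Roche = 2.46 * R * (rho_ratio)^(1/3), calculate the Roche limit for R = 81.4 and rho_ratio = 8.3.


d_Roche = 2.46 * 81.4 * 8.3^(1/3) = 405.4328

405.4328


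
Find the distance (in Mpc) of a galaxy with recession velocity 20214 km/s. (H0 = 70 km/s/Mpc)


d = v / H0 = 20214 / 70 = 288.7714

288.7714 Mpc


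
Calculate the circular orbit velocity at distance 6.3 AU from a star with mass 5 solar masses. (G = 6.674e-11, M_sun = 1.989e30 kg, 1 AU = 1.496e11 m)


v = sqrt(GM/r) = sqrt(6.674e-11 * 9.945e+30 / 9.425e+11) = 26537.4643

26537.4643 m/s


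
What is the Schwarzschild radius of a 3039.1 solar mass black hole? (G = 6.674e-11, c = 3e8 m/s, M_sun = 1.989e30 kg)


M = 3039.1 * 1.989e30 kg = 6.0447699e+33 kg. rs = 2GM/c^2 = 2 * 6.674e-11 * 6.0447699e+33 / (3e8)^2 = 8.965e+06

8.965e+06 m


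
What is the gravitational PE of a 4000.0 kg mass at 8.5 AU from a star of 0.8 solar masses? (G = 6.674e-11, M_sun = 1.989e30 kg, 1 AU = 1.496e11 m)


M = 0.8 * 1.989e30 kg = 1.5912e+30 kg; r = 8.5 AU * 1.496e11 m/AU = 1.2716e+12 m. U = -GM*m/r = -(6.674e-11 * 1.5912e+30 * 4000.0) / 1.2716e+12 = -3.341e+11

-3.341e+11 J


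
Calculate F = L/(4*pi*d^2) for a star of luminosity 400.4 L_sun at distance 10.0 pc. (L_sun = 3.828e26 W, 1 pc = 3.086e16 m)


F = L / (4*pi*d^2) = 1.533e+29 / (4*pi*(3.086e+17)^2) = 1.281e-07

1.281e-07 W/m^2


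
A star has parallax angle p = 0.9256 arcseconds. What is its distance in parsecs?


d = 1/p = 1/0.9256 = 1.0804

1.0804 pc


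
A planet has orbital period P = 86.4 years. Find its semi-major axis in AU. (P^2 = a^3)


a = P^(2/3) = 86.4^(2/3) = 19.5438

19.5438 AU


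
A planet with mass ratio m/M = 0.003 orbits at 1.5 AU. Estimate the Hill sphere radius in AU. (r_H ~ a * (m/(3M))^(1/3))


r_H = a * (m/3M)^(1/3) = 1.5 * (0.003/3)^(1/3) = 0.15

0.15 AU


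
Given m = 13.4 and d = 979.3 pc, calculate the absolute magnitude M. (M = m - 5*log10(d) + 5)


M = m - 5*log10(d) + 5 = 13.4 - 5*log10(979.3) + 5 = 3.4454

3.4454


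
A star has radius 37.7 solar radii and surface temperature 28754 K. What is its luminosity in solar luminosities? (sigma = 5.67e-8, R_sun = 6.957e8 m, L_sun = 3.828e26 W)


R = 37.7 * 6.957e8 m = 2.622789e+10 m. L = 4*pi*R^2*sigma*T^4 = 4*pi*(2.622789e+10)^2 * 5.67e-8 * 28754^4 = 3.350523772e+32 W. L/L_sun = 3.350523772e+32 / 3.828e26 = 875267.4431

875267.4431 L_sun


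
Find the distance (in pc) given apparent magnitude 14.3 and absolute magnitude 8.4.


d = 10^((m - M + 5)/5) = 10^((14.3 - 8.4 + 5)/5) = 151.3561

151.3561 pc


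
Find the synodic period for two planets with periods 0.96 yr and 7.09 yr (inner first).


1/P_syn = |1/P1 - 1/P2| = |1/0.96 - 1/7.09| => P_syn = 1.1103

1.1103 years


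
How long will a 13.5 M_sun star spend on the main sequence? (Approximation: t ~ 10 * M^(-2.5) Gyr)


t = 10 * M^(-2.5) = 10 * 13.5^(-2.5) = 0.0149

0.0149 Gyr


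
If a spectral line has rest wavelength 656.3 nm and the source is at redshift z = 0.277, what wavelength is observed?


lam_obs = lam_emit * (1 + z) = 656.3 * (1 + 0.277) = 838.0951

838.0951 nm


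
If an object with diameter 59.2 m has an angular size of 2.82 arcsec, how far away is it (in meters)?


D = size / theta_rad, theta_rad = 2.82 * pi/(180*3600) = 1.367e-05, D = 4.330e+06

4.330e+06 m


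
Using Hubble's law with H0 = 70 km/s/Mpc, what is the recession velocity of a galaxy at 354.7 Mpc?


v = H0 * d = 70 * 354.7 = 24829.0

24829.0 km/s


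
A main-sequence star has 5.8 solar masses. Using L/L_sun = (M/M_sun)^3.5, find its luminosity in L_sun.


L/L_sun = (M/M_sun)^3.5 = 5.8^3.5 = 469.8919

469.8919 L_sun


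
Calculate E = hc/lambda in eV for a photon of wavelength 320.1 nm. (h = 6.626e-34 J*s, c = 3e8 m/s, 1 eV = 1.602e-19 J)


E = hc/lambda = 6.626e-34 * 3e8 / 3.201e-07 = 6.210e-19 J = 3.8764 eV

3.8764 eV


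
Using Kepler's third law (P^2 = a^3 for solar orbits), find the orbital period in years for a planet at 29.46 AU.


P = a^(3/2) = 29.46^1.5 = 159.9002

159.9002 years


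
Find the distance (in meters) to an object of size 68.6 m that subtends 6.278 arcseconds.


D = size / theta_rad, theta_rad = 6.278 * pi/(180*3600) = 3.044e-05, D = 2.254e+06

2.254e+06 m


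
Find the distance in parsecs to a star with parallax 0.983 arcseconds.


d = 1/p = 1/0.983 = 1.0173

1.0173 pc


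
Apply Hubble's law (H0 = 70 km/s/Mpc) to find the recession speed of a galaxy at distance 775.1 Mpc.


v = H0 * d = 70 * 775.1 = 54257.0

54257.0 km/s


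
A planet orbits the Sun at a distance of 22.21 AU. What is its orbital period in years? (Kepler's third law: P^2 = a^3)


P = a^(3/2) = 22.21^1.5 = 104.6701

104.6701 years


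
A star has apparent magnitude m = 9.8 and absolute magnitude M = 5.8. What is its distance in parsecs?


d = 10^((m - M + 5)/5) = 10^((9.8 - 5.8 + 5)/5) = 63.0957

63.0957 pc


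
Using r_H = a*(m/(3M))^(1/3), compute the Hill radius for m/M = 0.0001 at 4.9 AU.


r_H = a * (m/3M)^(1/3) = 4.9 * (0.0001/3)^(1/3) = 0.1577

0.1577 AU


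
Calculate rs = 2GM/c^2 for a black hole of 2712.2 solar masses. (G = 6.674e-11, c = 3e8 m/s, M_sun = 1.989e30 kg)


M = 2712.2 * 1.989e30 kg = 5.3945658e+33 kg. rs = 2GM/c^2 = 2 * 6.674e-11 * 5.3945658e+33 / (3e8)^2 = 8.001e+06

8.001e+06 m


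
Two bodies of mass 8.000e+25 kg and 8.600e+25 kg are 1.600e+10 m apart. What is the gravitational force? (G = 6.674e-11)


F = G*m1*m2/r^2 = 6.674e-11 * 8.000e+25 * 8.600e+25 / (1.600e+10)^2 = 6.674e-11 * 6.880e+51 / 2.560e+20 = 1.794e+21

1.794e+21 N


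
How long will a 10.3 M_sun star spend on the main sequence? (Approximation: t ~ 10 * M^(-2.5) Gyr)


t = 10 * M^(-2.5) = 10 * 10.3^(-2.5) = 0.0294

0.0294 Gyr


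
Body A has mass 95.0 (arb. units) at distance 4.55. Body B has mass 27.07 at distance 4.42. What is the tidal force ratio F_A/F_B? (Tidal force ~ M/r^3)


Ratio = (M1/r1^3) / (M2/r2^3) = (95.0/4.55^3) / (27.07/4.42^3) = 3.2171

3.2171


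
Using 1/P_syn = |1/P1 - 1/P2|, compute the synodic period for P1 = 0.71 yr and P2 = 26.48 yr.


1/P_syn = |1/P1 - 1/P2| = |1/0.71 - 1/26.48| => P_syn = 0.7296

0.7296 years


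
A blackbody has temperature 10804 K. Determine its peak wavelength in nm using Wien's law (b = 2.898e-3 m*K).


lam_max = b / T = 2.898e-3 / 10804 = 2.682e-07 m = 268.234 nm

268.234 nm


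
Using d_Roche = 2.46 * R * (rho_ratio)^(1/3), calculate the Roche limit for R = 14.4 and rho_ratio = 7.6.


d_Roche = 2.46 * 14.4 * 7.6^(1/3) = 69.647

69.647


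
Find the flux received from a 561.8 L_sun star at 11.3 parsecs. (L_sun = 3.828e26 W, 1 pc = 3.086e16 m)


F = L / (4*pi*d^2) = 2.151e+29 / (4*pi*(3.487e+17)^2) = 1.407e-07

1.407e-07 W/m^2


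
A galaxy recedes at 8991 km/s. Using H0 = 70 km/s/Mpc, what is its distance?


d = v / H0 = 8991 / 70 = 128.4429

128.4429 Mpc


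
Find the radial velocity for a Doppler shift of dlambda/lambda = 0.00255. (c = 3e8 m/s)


v = (dlambda/lambda) * c = 0.00255 * 3e8 = 765000.0

765000.0 m/s


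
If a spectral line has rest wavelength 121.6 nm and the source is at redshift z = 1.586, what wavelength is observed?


lam_obs = lam_emit * (1 + z) = 121.6 * (1 + 1.586) = 314.4576

314.4576 nm


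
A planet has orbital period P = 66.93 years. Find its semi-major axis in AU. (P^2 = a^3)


a = P^(2/3) = 66.93^(2/3) = 16.4847

16.4847 AU


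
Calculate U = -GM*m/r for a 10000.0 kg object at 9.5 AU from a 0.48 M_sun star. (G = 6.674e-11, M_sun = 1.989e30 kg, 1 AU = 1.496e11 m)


M = 0.48 * 1.989e30 kg = 9.5472e+29 kg; r = 9.5 AU * 1.496e11 m/AU = 1.4212e+12 m. U = -GM*m/r = -(6.674e-11 * 9.5472e+29 * 10000.0) / 1.4212e+12 = -4.483e+11

-4.483e+11 J


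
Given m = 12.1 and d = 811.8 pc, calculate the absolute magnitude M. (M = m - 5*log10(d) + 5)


M = m - 5*log10(d) + 5 = 12.1 - 5*log10(811.8) + 5 = 2.5528

2.5528


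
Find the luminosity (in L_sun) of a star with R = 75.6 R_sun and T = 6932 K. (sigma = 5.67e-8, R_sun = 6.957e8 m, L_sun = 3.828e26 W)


R = 75.6 * 6.957e8 m = 5.259492e+10 m. L = 4*pi*R^2*sigma*T^4 = 4*pi*(5.259492e+10)^2 * 5.67e-8 * 6932^4 = 4.551082799e+30 W. L/L_sun = 4.551082799e+30 / 3.828e26 = 11888.931

11888.931 L_sun


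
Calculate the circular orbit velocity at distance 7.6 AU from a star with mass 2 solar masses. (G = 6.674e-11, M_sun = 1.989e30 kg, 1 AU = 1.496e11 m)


v = sqrt(GM/r) = sqrt(6.674e-11 * 3.978e+30 / 1.137e+12) = 15281.0395

15281.0395 m/s


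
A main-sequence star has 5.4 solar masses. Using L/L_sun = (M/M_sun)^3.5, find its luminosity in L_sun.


L/L_sun = (M/M_sun)^3.5 = 5.4^3.5 = 365.9133

365.9133 L_sun


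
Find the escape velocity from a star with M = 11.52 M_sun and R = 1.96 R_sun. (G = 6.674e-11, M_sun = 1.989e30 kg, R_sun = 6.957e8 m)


M = 11.52 * 1.989e30 kg = 2.291328e+31 kg; R = 1.96 * 6.957e8 m = 1.363572e+09 m. v_esc = sqrt(2GM/R) = sqrt(2 * 6.674e-11 * 2.291328e+31 / 1.363572e+09) = 1.498e+06

1.498e+06 m/s


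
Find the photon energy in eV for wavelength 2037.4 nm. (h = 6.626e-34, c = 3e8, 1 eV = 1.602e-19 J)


E = hc/lambda = 6.626e-34 * 3e8 / 2.037e-06 = 9.757e-20 J = 0.609 eV

0.609 eV


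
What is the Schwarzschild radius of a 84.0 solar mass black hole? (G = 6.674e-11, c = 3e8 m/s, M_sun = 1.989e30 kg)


M = 84.0 * 1.989e30 kg = 1.67076e+32 kg. rs = 2GM/c^2 = 2 * 6.674e-11 * 1.67076e+32 / (3e8)^2 = 247792.272

247792.272 m


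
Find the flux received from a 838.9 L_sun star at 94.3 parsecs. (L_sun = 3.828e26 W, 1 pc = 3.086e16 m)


F = L / (4*pi*d^2) = 3.211e+29 / (4*pi*(2.910e+18)^2) = 3.018e-09

3.018e-09 W/m^2


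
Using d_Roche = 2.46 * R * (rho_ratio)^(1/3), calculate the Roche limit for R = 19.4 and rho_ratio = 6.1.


d_Roche = 2.46 * 19.4 * 6.1^(1/3) = 87.1994

87.1994


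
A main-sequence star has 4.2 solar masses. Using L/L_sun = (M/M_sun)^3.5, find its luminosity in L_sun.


L/L_sun = (M/M_sun)^3.5 = 4.2^3.5 = 151.8352

151.8352 L_sun


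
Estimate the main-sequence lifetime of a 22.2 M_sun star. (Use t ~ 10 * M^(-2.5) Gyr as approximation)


t = 10 * M^(-2.5) = 10 * 22.2^(-2.5) = 0.0043

0.0043 Gyr


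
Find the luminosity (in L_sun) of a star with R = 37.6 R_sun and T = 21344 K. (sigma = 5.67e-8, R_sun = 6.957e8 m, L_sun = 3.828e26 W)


R = 37.6 * 6.957e8 m = 2.615832e+10 m. L = 4*pi*R^2*sigma*T^4 = 4*pi*(2.615832e+10)^2 * 5.67e-8 * 21344^4 = 1.011849377e+32 W. L/L_sun = 1.011849377e+32 / 3.828e26 = 264328.4683

264328.4683 L_sun


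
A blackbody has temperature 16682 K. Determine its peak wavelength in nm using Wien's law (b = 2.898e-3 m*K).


lam_max = b / T = 2.898e-3 / 16682 = 1.737e-07 m = 173.7202 nm

173.7202 nm


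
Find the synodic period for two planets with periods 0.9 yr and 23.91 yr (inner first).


1/P_syn = |1/P1 - 1/P2| = |1/0.9 - 1/23.91| => P_syn = 0.9352

0.9352 years


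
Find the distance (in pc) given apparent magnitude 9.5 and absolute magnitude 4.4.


d = 10^((m - M + 5)/5) = 10^((9.5 - 4.4 + 5)/5) = 104.7129

104.7129 pc


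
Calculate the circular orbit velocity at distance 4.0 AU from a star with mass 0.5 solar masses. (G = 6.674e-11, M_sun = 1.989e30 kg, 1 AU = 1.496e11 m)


v = sqrt(GM/r) = sqrt(6.674e-11 * 9.945e+29 / 5.984e+11) = 10531.7297

10531.7297 m/s


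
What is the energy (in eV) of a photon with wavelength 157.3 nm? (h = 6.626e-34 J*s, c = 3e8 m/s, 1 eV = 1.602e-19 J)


E = hc/lambda = 6.626e-34 * 3e8 / 1.573e-07 = 1.264e-18 J = 7.8883 eV

7.8883 eV


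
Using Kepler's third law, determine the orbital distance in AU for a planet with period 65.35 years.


a = P^(2/3) = 65.35^(2/3) = 16.2242

16.2242 AU


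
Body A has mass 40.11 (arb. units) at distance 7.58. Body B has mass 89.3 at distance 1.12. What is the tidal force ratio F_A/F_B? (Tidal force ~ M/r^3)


Ratio = (M1/r1^3) / (M2/r2^3) = (40.11/7.58^3) / (89.3/1.12^3) = 0.0014

0.0014


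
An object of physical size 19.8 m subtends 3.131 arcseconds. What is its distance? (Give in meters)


D = size / theta_rad, theta_rad = 3.131 * pi/(180*3600) = 1.518e-05, D = 1.304e+06

1.304e+06 m


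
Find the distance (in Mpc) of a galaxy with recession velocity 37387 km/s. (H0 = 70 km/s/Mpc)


d = v / H0 = 37387 / 70 = 534.1

534.1 Mpc


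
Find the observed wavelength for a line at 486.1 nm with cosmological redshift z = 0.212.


lam_obs = lam_emit * (1 + z) = 486.1 * (1 + 0.212) = 589.1532

589.1532 nm


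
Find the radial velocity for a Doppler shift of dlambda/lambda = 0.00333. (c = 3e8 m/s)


v = (dlambda/lambda) * c = 0.00333 * 3e8 = 999000.0

999000.0 m/s


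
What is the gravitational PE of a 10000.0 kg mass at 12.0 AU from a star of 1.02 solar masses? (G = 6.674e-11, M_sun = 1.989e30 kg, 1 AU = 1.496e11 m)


M = 1.02 * 1.989e30 kg = 2.02878e+30 kg; r = 12.0 AU * 1.496e11 m/AU = 1.7952e+12 m. U = -GM*m/r = -(6.674e-11 * 2.02878e+30 * 10000.0) / 1.7952e+12 = -7.542e+11

-7.542e+11 J


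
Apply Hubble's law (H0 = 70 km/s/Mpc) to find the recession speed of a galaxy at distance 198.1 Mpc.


v = H0 * d = 70 * 198.1 = 13867.0

13867.0 km/s


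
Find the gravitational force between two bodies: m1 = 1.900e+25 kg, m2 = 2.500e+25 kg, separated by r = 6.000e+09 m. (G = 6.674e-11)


F = G*m1*m2/r^2 = 6.674e-11 * 1.900e+25 * 2.500e+25 / (6.000e+09)^2 = 6.674e-11 * 4.750e+50 / 3.600e+19 = 8.806e+20

8.806e+20 N


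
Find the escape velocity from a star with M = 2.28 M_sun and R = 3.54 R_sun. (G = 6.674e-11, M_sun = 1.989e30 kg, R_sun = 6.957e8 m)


M = 2.28 * 1.989e30 kg = 4.53492e+30 kg; R = 3.54 * 6.957e8 m = 2.462778e+09 m. v_esc = sqrt(2GM/R) = sqrt(2 * 6.674e-11 * 4.53492e+30 / 2.462778e+09) = 495770.0435

495770.0435 m/s


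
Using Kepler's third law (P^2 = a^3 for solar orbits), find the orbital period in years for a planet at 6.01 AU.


P = a^(3/2) = 6.01^1.5 = 14.7337

14.7337 years


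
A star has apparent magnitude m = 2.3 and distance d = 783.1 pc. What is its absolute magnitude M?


M = m - 5*log10(d) + 5 = 2.3 - 5*log10(783.1) + 5 = -7.1691

-7.1691


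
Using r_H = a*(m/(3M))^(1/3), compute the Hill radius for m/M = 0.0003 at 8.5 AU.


r_H = a * (m/3M)^(1/3) = 8.5 * (0.0003/3)^(1/3) = 0.3945

0.3945 AU


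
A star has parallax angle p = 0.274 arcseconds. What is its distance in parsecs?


d = 1/p = 1/0.274 = 3.6496

3.6496 pc


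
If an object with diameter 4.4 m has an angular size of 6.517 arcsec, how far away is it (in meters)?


D = size / theta_rad, theta_rad = 6.517 * pi/(180*3600) = 3.160e-05, D = 139261.1857

139261.1857 m


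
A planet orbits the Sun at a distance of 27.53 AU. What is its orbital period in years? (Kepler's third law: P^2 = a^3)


P = a^(3/2) = 27.53^1.5 = 144.4473

144.4473 years


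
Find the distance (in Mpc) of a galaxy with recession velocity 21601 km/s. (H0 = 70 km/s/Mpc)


d = v / H0 = 21601 / 70 = 308.5857

308.5857 Mpc


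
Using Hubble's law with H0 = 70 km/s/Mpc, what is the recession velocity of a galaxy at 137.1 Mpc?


v = H0 * d = 70 * 137.1 = 9597.0

9597.0 km/s


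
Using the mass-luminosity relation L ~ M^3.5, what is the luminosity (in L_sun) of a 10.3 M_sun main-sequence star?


L/L_sun = (M/M_sun)^3.5 = 10.3^3.5 = 3506.9558

3506.9558 L_sun


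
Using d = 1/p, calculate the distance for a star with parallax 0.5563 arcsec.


d = 1/p = 1/0.5563 = 1.7976

1.7976 pc


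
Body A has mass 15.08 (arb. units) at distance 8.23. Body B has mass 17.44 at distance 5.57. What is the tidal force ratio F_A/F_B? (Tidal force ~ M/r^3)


Ratio = (M1/r1^3) / (M2/r2^3) = (15.08/8.23^3) / (17.44/5.57^3) = 0.2681

0.2681


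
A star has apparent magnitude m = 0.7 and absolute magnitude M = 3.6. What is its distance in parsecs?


d = 10^((m - M + 5)/5) = 10^((0.7 - 3.6 + 5)/5) = 2.6303

2.6303 pc


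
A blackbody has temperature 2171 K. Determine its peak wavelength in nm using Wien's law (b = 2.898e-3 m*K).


lam_max = b / T = 2.898e-3 / 2171 = 1.335e-06 m = 1334.8687 nm

1334.8687 nm


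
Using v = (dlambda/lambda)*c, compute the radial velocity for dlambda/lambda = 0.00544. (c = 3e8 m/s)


v = (dlambda/lambda) * c = 0.00544 * 3e8 = 1.632e+06

1.632e+06 m/s


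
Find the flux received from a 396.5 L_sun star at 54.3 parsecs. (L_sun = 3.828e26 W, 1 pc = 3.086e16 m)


F = L / (4*pi*d^2) = 1.518e+29 / (4*pi*(1.676e+18)^2) = 4.301e-09

4.301e-09 W/m^2


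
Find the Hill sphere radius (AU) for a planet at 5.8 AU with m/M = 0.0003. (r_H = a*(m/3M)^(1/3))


r_H = a * (m/3M)^(1/3) = 5.8 * (0.0003/3)^(1/3) = 0.2692

0.2692 AU


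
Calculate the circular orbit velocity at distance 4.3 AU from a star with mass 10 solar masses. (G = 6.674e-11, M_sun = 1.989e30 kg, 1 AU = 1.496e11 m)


v = sqrt(GM/r) = sqrt(6.674e-11 * 1.989e+31 / 6.433e+11) = 45426.6246

45426.6246 m/s


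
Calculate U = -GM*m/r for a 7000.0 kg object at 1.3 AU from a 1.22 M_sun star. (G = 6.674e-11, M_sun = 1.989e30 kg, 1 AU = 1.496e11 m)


M = 1.22 * 1.989e30 kg = 2.42658e+30 kg; r = 1.3 AU * 1.496e11 m/AU = 1.9448e+11 m. U = -GM*m/r = -(6.674e-11 * 2.42658e+30 * 7000.0) / 1.9448e+11 = -5.829e+12

-5.829e+12 J


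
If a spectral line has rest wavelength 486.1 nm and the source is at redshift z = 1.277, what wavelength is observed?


lam_obs = lam_emit * (1 + z) = 486.1 * (1 + 1.277) = 1106.8497

1106.8497 nm


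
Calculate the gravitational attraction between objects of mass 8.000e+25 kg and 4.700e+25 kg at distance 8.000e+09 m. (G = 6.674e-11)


F = G*m1*m2/r^2 = 6.674e-11 * 8.000e+25 * 4.700e+25 / (8.000e+09)^2 = 6.674e-11 * 3.760e+51 / 6.400e+19 = 3.921e+21

3.921e+21 N


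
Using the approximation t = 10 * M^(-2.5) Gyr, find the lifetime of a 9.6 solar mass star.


t = 10 * M^(-2.5) = 10 * 9.6^(-2.5) = 0.035

0.035 Gyr


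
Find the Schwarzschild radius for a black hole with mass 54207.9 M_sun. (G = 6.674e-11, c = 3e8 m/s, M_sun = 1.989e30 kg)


M = 54207.9 * 1.989e30 kg = 1.078195131e+35 kg. rs = 2GM/c^2 = 2 * 6.674e-11 * 1.078195131e+35 / (3e8)^2 = 1.599e+08

1.599e+08 m


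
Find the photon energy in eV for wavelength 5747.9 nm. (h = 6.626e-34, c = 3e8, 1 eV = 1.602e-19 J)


E = hc/lambda = 6.626e-34 * 3e8 / 5.748e-06 = 3.458e-20 J = 0.2159 eV

0.2159 eV


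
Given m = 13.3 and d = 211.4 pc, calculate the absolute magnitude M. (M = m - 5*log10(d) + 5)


M = m - 5*log10(d) + 5 = 13.3 - 5*log10(211.4) + 5 = 6.6745

6.6745


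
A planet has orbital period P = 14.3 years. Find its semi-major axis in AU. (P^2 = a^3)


a = P^(2/3) = 14.3^(2/3) = 5.8915

5.8915 AU


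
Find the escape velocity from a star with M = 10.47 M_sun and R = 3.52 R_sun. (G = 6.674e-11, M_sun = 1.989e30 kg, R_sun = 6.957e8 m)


M = 10.47 * 1.989e30 kg = 2.082483e+31 kg; R = 3.52 * 6.957e8 m = 2.448864e+09 m. v_esc = sqrt(2GM/R) = sqrt(2 * 6.674e-11 * 2.082483e+31 / 2.448864e+09) = 1.065e+06

1.065e+06 m/s


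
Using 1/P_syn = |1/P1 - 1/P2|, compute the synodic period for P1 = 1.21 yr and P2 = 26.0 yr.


1/P_syn = |1/P1 - 1/P2| = |1/1.21 - 1/26.0| => P_syn = 1.2691

1.2691 years


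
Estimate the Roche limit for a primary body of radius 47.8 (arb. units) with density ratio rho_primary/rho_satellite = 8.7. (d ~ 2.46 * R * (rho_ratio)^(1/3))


d_Roche = 2.46 * 47.8 * 8.7^(1/3) = 241.8444

241.8444


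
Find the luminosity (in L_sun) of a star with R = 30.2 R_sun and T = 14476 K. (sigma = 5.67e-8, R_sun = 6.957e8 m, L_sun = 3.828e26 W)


R = 30.2 * 6.957e8 m = 2.101014e+10 m. L = 4*pi*R^2*sigma*T^4 = 4*pi*(2.101014e+10)^2 * 5.67e-8 * 14476^4 = 1.381163565e+31 W. L/L_sun = 1.381163565e+31 / 3.828e26 = 36080.5529

36080.5529 L_sun


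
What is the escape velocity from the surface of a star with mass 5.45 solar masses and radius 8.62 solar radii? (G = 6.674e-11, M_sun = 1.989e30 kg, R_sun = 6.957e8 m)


M = 5.45 * 1.989e30 kg = 1.084005e+31 kg; R = 8.62 * 6.957e8 m = 5.996934e+09 m. v_esc = sqrt(2GM/R) = sqrt(2 * 6.674e-11 * 1.084005e+31 / 5.996934e+09) = 491200.8471

491200.8471 m/s


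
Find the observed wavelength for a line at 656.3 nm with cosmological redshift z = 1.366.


lam_obs = lam_emit * (1 + z) = 656.3 * (1 + 1.366) = 1552.8058

1552.8058 nm


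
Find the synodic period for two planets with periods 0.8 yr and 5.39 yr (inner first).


1/P_syn = |1/P1 - 1/P2| = |1/0.8 - 1/5.39| => P_syn = 0.9394

0.9394 years


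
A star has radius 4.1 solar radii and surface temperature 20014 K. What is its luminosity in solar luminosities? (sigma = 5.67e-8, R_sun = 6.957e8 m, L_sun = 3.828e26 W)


R = 4.1 * 6.957e8 m = 2.85237e+09 m. L = 4*pi*R^2*sigma*T^4 = 4*pi*(2.85237e+09)^2 * 5.67e-8 * 20014^4 = 9.301226598e+29 W. L/L_sun = 9.301226598e+29 / 3.828e26 = 2429.7875

2429.7875 L_sun


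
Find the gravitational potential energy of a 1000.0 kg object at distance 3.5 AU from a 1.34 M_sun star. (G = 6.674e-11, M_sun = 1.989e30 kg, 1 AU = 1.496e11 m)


M = 1.34 * 1.989e30 kg = 2.66526e+30 kg; r = 3.5 AU * 1.496e11 m/AU = 5.236e+11 m. U = -GM*m/r = -(6.674e-11 * 2.66526e+30 * 1000.0) / 5.236e+11 = -3.397e+11

-3.397e+11 J


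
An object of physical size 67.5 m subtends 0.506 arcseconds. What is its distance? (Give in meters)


D = size / theta_rad, theta_rad = 0.506 * pi/(180*3600) = 2.453e-06, D = 2.752e+07

2.752e+07 m


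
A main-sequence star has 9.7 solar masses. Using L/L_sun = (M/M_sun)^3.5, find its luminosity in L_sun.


L/L_sun = (M/M_sun)^3.5 = 9.7^3.5 = 2842.5039

2842.5039 L_sun


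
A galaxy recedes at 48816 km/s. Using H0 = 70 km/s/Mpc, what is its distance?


d = v / H0 = 48816 / 70 = 697.3714

697.3714 Mpc


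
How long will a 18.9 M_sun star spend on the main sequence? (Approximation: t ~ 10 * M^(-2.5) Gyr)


t = 10 * M^(-2.5) = 10 * 18.9^(-2.5) = 0.0064

0.0064 Gyr


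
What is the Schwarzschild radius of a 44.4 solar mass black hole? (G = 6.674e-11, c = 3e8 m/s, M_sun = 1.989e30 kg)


M = 44.4 * 1.989e30 kg = 8.83116e+31 kg. rs = 2GM/c^2 = 2 * 6.674e-11 * 8.83116e+31 / (3e8)^2 = 130975.9152

130975.9152 m


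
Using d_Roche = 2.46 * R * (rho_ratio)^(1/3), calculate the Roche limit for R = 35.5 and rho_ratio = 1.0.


d_Roche = 2.46 * 35.5 * 1.0^(1/3) = 87.33

87.33


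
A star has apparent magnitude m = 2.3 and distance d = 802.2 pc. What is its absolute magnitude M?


M = m - 5*log10(d) + 5 = 2.3 - 5*log10(802.2) + 5 = -7.2214

-7.2214


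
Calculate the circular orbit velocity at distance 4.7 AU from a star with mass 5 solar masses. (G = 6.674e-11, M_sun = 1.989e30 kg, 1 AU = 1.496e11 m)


v = sqrt(GM/r) = sqrt(6.674e-11 * 9.945e+30 / 7.031e+11) = 30724.2131

30724.2131 m/s


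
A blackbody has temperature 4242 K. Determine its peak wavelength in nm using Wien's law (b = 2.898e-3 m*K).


lam_max = b / T = 2.898e-3 / 4242 = 6.832e-07 m = 683.1683 nm

683.1683 nm


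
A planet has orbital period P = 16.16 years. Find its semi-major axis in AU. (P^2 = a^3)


a = P^(2/3) = 16.16^(2/3) = 6.3919

6.3919 AU


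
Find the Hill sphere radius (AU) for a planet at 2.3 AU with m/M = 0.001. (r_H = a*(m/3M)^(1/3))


r_H = a * (m/3M)^(1/3) = 2.3 * (0.001/3)^(1/3) = 0.1595

0.1595 AU


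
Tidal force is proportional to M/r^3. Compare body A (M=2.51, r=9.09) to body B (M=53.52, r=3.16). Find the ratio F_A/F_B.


Ratio = (M1/r1^3) / (M2/r2^3) = (2.51/9.09^3) / (53.52/3.16^3) = 0.002

0.002


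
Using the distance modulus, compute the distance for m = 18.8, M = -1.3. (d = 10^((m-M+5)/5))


d = 10^((m - M + 5)/5) = 10^((18.8 - -1.3 + 5)/5) = 104712.8548

104712.8548 pc


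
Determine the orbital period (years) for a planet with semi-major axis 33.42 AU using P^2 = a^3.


P = a^(3/2) = 33.42^1.5 = 193.2011

193.2011 years


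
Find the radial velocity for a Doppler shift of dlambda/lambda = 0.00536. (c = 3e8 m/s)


v = (dlambda/lambda) * c = 0.00536 * 3e8 = 1.608e+06

1.608e+06 m/s


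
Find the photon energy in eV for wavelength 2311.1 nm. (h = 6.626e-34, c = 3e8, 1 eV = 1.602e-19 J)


E = hc/lambda = 6.626e-34 * 3e8 / 2.311e-06 = 8.601e-20 J = 0.5369 eV

0.5369 eV


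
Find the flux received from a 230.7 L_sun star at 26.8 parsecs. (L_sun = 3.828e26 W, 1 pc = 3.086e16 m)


F = L / (4*pi*d^2) = 8.831e+28 / (4*pi*(8.270e+17)^2) = 1.027e-08

1.027e-08 W/m^2


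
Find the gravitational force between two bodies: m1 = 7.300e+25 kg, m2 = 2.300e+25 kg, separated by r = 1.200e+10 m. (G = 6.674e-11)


F = G*m1*m2/r^2 = 6.674e-11 * 7.300e+25 * 2.300e+25 / (1.200e+10)^2 = 6.674e-11 * 1.679e+51 / 1.440e+20 = 7.782e+20

7.782e+20 N


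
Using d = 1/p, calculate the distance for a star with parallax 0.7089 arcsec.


d = 1/p = 1/0.7089 = 1.4106

1.4106 pc


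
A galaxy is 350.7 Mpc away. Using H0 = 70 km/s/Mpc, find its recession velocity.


v = H0 * d = 70 * 350.7 = 24549.0

24549.0 km/s


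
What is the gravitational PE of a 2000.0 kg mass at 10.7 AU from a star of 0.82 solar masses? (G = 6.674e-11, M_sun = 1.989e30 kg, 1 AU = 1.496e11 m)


M = 0.82 * 1.989e30 kg = 1.63098e+30 kg; r = 10.7 AU * 1.496e11 m/AU = 1.60072e+12 m. U = -GM*m/r = -(6.674e-11 * 1.63098e+30 * 2000.0) / 1.60072e+12 = -1.360e+11

-1.360e+11 J


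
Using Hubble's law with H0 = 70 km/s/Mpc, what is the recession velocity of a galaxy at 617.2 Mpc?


v = H0 * d = 70 * 617.2 = 43204.0

43204.0 km/s


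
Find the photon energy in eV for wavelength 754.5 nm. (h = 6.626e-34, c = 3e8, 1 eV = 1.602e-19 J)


E = hc/lambda = 6.626e-34 * 3e8 / 7.545e-07 = 2.635e-19 J = 1.6446 eV

1.6446 eV


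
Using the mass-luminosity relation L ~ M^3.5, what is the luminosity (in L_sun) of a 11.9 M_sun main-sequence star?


L/L_sun = (M/M_sun)^3.5 = 11.9^3.5 = 5813.188

5813.188 L_sun


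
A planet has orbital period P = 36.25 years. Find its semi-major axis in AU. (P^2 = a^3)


a = P^(2/3) = 36.25^(2/3) = 10.9531

10.9531 AU


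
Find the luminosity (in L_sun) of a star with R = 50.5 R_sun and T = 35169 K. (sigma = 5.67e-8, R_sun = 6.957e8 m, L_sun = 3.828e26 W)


R = 50.5 * 6.957e8 m = 3.513285e+10 m. L = 4*pi*R^2*sigma*T^4 = 4*pi*(3.513285e+10)^2 * 5.67e-8 * 35169^4 = 1.345425841e+33 W. L/L_sun = 1.345425841e+33 / 3.828e26 = 3.515e+06

3.515e+06 L_sun


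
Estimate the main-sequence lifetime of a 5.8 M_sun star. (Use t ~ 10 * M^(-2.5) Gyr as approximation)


t = 10 * M^(-2.5) = 10 * 5.8^(-2.5) = 0.1234

0.1234 Gyr


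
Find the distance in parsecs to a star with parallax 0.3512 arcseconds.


d = 1/p = 1/0.3512 = 2.8474

2.8474 pc


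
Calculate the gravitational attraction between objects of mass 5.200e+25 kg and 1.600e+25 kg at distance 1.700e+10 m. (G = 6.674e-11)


F = G*m1*m2/r^2 = 6.674e-11 * 5.200e+25 * 1.600e+25 / (1.700e+10)^2 = 6.674e-11 * 8.320e+50 / 2.890e+20 = 1.921e+20

1.921e+20 N


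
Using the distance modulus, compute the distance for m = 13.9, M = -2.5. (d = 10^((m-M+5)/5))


d = 10^((m - M + 5)/5) = 10^((13.9 - -2.5 + 5)/5) = 19054.6072

19054.6072 pc


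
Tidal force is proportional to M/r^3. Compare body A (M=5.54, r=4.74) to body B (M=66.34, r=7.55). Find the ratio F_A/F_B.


Ratio = (M1/r1^3) / (M2/r2^3) = (5.54/4.74^3) / (66.34/7.55^3) = 0.3375

0.3375


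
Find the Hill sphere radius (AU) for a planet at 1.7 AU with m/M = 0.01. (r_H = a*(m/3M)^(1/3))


r_H = a * (m/3M)^(1/3) = 1.7 * (0.01/3)^(1/3) = 0.2539

0.2539 AU


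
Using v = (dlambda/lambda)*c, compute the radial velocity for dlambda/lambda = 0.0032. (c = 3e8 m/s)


v = (dlambda/lambda) * c = 0.0032 * 3e8 = 960000.0

960000.0 m/s


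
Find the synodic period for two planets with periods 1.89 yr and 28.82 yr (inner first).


1/P_syn = |1/P1 - 1/P2| = |1/1.89 - 1/28.82| => P_syn = 2.0226

2.0226 years


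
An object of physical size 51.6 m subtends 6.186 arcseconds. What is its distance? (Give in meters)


D = size / theta_rad, theta_rad = 6.186 * pi/(180*3600) = 2.999e-05, D = 1.721e+06

1.721e+06 m


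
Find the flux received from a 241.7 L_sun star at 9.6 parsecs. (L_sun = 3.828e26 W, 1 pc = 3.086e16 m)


F = L / (4*pi*d^2) = 9.252e+28 / (4*pi*(2.963e+17)^2) = 8.389e-08

8.389e-08 W/m^2


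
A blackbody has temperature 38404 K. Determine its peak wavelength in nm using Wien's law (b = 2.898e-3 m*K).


lam_max = b / T = 2.898e-3 / 38404 = 7.546e-08 m = 75.4609 nm

75.4609 nm


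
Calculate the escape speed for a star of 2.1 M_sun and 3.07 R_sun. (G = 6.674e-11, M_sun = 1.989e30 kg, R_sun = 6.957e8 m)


M = 2.1 * 1.989e30 kg = 4.1769e+30 kg; R = 3.07 * 6.957e8 m = 2.135799e+09 m. v_esc = sqrt(2GM/R) = sqrt(2 * 6.674e-11 * 4.1769e+30 / 2.135799e+09) = 510922.4058

510922.4058 m/s


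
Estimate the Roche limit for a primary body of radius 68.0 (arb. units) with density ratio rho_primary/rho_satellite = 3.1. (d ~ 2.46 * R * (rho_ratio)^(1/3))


d_Roche = 2.46 * 68.0 * 3.1^(1/3) = 243.9109

243.9109


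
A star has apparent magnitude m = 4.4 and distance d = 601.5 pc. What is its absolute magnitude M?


M = m - 5*log10(d) + 5 = 4.4 - 5*log10(601.5) + 5 = -4.4962

-4.4962


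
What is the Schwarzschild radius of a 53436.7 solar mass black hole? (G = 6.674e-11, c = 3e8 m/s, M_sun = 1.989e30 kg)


M = 53436.7 * 1.989e30 kg = 1.062855963e+35 kg. rs = 2GM/c^2 = 2 * 6.674e-11 * 1.062855963e+35 / (3e8)^2 = 1.576e+08

1.576e+08 m


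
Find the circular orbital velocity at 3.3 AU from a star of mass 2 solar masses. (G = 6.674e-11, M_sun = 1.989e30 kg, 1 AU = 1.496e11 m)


v = sqrt(GM/r) = sqrt(6.674e-11 * 3.978e+30 / 4.937e+11) = 23190.1055

23190.1055 m/s


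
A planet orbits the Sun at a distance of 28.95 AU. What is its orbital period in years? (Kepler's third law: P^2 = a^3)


P = a^(3/2) = 28.95^1.5 = 155.7661

155.7661 years


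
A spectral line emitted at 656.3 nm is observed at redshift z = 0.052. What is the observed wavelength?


lam_obs = lam_emit * (1 + z) = 656.3 * (1 + 0.052) = 690.4276

690.4276 nm


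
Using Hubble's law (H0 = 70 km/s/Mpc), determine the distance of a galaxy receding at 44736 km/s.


d = v / H0 = 44736 / 70 = 639.0857

639.0857 Mpc


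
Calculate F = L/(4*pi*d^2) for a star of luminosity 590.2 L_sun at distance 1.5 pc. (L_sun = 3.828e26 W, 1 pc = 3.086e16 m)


F = L / (4*pi*d^2) = 2.259e+29 / (4*pi*(4.629e+16)^2) = 8.390e-06

8.390e-06 W/m^2


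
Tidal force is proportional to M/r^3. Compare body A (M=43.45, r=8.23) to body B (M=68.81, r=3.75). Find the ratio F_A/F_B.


Ratio = (M1/r1^3) / (M2/r2^3) = (43.45/8.23^3) / (68.81/3.75^3) = 0.0597

0.0597
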